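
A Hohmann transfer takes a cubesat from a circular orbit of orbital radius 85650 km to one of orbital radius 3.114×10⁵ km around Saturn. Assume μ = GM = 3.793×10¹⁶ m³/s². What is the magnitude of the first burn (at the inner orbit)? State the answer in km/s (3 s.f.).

Δv ≈ 5.31 km/s

r₁ = 85650 km = 8.565×10⁷ m.
r₂ = 3.114×10⁵ km = 3.114×10⁸ m.
Transfer ellipse a_t = (r₁ + r₂)/2 = 1.985×10⁸ m.
At r₁: circular v_c1 = √(μ/r₁) = 21040 m/s; transfer-perikrone v_p = √[μ(2/r₁ − 1/a_t)] = 26360 m/s.
Δv₁ = v_p − v_c1 = 5312 m/s.
= 5.312 km/s.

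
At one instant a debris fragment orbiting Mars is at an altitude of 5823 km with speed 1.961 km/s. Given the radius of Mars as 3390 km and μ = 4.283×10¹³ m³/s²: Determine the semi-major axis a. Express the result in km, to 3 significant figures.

r = 3390 + 5823 = 9213.0 km = 9.213×10⁶ m.
Vis-viva rearranged: 1/a = 2/r − v²/μ = 2.171×10⁻⁷ − 8.979×10⁻⁸ = 1.273×10⁻⁷ m⁻¹.
a = 7.856×10⁶ m = 7855.5 km.

a ≈ 7860 km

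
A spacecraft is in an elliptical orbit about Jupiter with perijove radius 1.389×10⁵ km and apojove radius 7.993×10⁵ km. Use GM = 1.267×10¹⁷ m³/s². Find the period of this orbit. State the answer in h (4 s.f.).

T ≈ 49.82 h

Semi-major axis a = (r_p + r_a)/2 = (1.3890×10⁵ + 7.9930×10⁵)/2 = 4.6910×10⁵ km = 4.691×10⁸ m.
By Kepler's third law T = 2π√(a³/μ) = 2π × 2.854×10⁴ = 1.793×10⁵ s.
= 49.82 h.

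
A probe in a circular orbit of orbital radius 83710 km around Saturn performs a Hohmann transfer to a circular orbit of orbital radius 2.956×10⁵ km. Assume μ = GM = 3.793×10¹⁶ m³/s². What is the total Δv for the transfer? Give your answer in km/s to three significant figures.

Δv_total ≈ 9.09 km/s

r₁ = 83710 km = 8.371×10⁷ m.
r₂ = 2.956×10⁵ km = 2.956×10⁸ m.
Transfer ellipse a_t = (r₁ + r₂)/2 = 1.897×10⁸ m.
At r₁: circular v_c1 = √(μ/r₁) = 21290 m/s; transfer-perikrone v_p = √[μ(2/r₁ − 1/a_t)] = 26570 m/s.
Δv₁ = v_p − v_c1 = 5289 m/s.
At r₂: circular v_c2 = √(μ/r₂) = 11330 m/s; transfer-apokrone v_a = √[μ(2/r₂ − 1/a_t)] = 7526 m/s.
Δv₂ = v_c2 − v_a = 3802 m/s.
Total Δv = Δv₁ + Δv₂ = 9091 m/s = 9.091 km/s.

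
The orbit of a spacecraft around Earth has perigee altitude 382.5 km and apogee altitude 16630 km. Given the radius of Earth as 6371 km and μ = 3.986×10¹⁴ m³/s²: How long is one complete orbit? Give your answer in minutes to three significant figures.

r_p = 6371 + 382.5 = 6753.5 km = 6.7535×10⁶ m.
r_a = 6371 + 16630 = 23001 km = 2.3001×10⁷ m.
Semi-major axis a = (r_p + r_a)/2 = (6753.5 + 23001)/2 = 14877 km = 1.488×10⁷ m.
By Kepler's third law T = 2π√(a³/μ) = 2π × 2.874×10³ = 1.806×10⁴ s.
= 301.0 minutes.

T ≈ 301 minutes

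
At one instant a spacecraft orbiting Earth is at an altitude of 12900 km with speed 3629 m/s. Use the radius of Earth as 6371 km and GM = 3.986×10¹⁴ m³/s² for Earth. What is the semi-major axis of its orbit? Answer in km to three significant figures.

r = 6371 + 12900 = 19271 km = 1.927×10⁷ m.
Vis-viva rearranged: 1/a = 2/r − v²/μ = 1.038×10⁻⁷ − 3.304×10⁻⁸ = 7.074×10⁻⁸ m⁻¹.
a = 1.414×10⁷ m = 14136 km.

a ≈ 14100 km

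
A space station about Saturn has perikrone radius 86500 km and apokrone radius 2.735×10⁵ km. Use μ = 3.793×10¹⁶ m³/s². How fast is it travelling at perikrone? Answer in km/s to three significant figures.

Semi-major axis a = (r_p + r_a)/2 = 1.8000×10⁵ km = 1.800×10⁸ m.
Vis-viva: v² = μ(2/r − 1/a) = 3.793×10¹⁶ × (2.312×10⁻⁸ − 5.556×10⁻⁹) = 6.663×10⁸ m²/s².
v = 25810 m/s = 25.81 km/s.

v ≈ 25.8 km/s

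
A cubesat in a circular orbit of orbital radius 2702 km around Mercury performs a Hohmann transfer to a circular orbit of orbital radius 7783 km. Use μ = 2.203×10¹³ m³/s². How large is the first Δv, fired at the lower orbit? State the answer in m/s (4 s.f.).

Δv ≈ 623.7 m/s

r₁ = 2702 km = 2.702×10⁶ m.
r₂ = 7783 km = 7.783×10⁶ m.
Transfer ellipse a_t = (r₁ + r₂)/2 = 5.242×10⁶ m.
At r₁: circular v_c1 = √(μ/r₁) = 2855 m/s; transfer-periherm v_p = √[μ(2/r₁ − 1/a_t)] = 3479 m/s.
Δv₁ = v_p − v_c1 = 623.7 m/s.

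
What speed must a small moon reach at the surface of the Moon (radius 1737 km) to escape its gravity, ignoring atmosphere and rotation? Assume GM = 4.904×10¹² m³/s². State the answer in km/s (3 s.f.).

r = R = 1.737×10⁶ m.
Escape speed v_esc = √(2μ/r) = √(2 × 4.904×10¹² / 1.737×10⁶) = √(5.647×10⁶) = 2376 m/s.
= 2.376 km/s.

v_esc ≈ 2.38 km/s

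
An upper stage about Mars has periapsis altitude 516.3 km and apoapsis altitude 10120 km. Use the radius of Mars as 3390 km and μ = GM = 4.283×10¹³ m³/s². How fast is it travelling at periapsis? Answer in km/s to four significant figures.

v ≈ 4.124 km/s

r_p = 3390 + 516.3 = 3906.3 km = 3.9063×10⁶ m.
r_a = 3390 + 10120 = 13510 km = 1.3510×10⁷ m.
Semi-major axis a = (r_p + r_a)/2 = 8708.1 km = 8.708×10⁶ m.
Vis-viva: v² = μ(2/r − 1/a) = 4.283×10¹³ × (5.120×10⁻⁷ − 1.148×10⁻⁷) = 1.701×10⁷ m²/s².
v = 4124 m/s = 4.124 km/s.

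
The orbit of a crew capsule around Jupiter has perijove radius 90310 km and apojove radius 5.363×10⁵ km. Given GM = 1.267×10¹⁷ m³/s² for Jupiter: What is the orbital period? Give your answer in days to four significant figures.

Semi-major axis a = (r_p + r_a)/2 = (90310 + 5.3630×10⁵)/2 = 3.1330×10⁵ km = 3.133×10⁸ m.
By Kepler's third law T = 2π√(a³/μ) = 2π × 1.558×10⁴ = 9.789×10⁴ s.
= 1.133 days.

T ≈ 1.133 days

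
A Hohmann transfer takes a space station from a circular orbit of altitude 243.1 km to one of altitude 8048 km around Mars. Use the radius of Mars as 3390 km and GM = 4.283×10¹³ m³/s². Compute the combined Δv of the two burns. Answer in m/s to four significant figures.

r₁ = 3390 + 243.1 = 3633.1 km = 3.6331×10⁶ m.
r₂ = 3390 + 8048 = 11438 km = 1.1438×10⁷ m.
Transfer ellipse a_t = (r₁ + r₂)/2 = 7.536×10⁶ m.
At r₁: circular v_c1 = √(μ/r₁) = 3433 m/s; transfer-periapsis v_p = √[μ(2/r₁ − 1/a_t)] = 4230 m/s.
Δv₁ = v_p − v_c1 = 796.6 m/s.
At r₂: circular v_c2 = √(μ/r₂) = 1935 m/s; transfer-apoapsis v_a = √[μ(2/r₂ − 1/a_t)] = 1344 m/s.
Δv₂ = v_c2 − v_a = 591.4 m/s.
Total Δv = Δv₁ + Δv₂ = 1388 m/s.

Δv_total ≈ 1388 m/s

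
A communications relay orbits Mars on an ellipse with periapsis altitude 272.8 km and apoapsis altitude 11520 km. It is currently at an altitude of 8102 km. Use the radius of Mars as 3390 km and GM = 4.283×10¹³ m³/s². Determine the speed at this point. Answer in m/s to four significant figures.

r_p = 3390 + 272.8 = 3662.8 km = 3.6628×10⁶ m.
r_a = 3390 + 11520 = 14910 km = 1.4910×10⁷ m.
r = 3390 + 8102 = 11492 km = 1.149×10⁷ m.
Semi-major axis a = (r_p + r_a)/2 = 9286.4 km = 9.286×10⁶ m.
Vis-viva: v² = μ(2/r − 1/a) = 4.283×10¹³ × (1.740×10⁻⁷ − 1.077×10⁻⁷) = 2.842×10⁶ m²/s².
v = 1686 m/s.

v ≈ 1686 m/s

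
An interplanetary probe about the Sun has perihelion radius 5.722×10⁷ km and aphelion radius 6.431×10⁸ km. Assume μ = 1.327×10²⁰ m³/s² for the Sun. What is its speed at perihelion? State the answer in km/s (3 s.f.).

v ≈ 65.3 km/s

Semi-major axis a = (r_p + r_a)/2 = 3.5016×10⁸ km = 3.502×10¹¹ m.
Vis-viva: v² = μ(2/r − 1/a) = 1.327×10²⁰ × (3.495×10⁻¹¹ − 2.856×10⁻¹²) = 4.259×10⁹ m²/s².
v = 65260 m/s = 65.26 km/s.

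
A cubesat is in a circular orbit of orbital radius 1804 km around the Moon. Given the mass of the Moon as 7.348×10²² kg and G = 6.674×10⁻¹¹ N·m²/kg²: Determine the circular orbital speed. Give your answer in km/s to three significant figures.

μ = GM = 6.674×10⁻¹¹ × 7.348×10²² = 4.904×10¹² m³/s².
r = 1804 km = 1.804×10⁶ m.
For a circular orbit v = √(μ/r) = √(4.904×10¹² / 1.804×10⁶) = √(2.718×10⁶) = 1649 m/s.
That is 1.649 km/s.

v ≈ 1.65 km/s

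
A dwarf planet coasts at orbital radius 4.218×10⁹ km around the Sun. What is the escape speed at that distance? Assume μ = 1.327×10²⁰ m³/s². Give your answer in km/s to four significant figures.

r = 4.218×10⁹ km = 4.218×10¹² m.
Escape speed v_esc = √(2μ/r) = √(2 × 1.327×10²⁰ / 4.218×10¹²) = √(6.292×10⁷) = 7932 m/s.
= 7.932 km/s.

v_esc ≈ 7.932 km/s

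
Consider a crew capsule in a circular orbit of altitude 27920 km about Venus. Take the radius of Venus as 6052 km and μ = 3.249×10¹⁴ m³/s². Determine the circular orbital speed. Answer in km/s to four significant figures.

r = 6052 + 27920 = 33972 km = 3.3972×10⁷ m.
For a circular orbit v = √(μ/r) = √(3.249×10¹⁴ / 3.397×10⁷) = √(9.564×10⁶) = 3093 m/s.
That is 3.093 km/s.

v ≈ 3.093 km/s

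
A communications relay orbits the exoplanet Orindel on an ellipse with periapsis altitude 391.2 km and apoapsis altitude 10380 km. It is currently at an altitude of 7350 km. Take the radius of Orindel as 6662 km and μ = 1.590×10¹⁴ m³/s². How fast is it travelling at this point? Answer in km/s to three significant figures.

v ≈ 3.08 km/s

r_p = 6662 + 391.2 = 7053.2 km = 7.0532×10⁶ m.
r_a = 6662 + 10380 = 17042 km = 1.7042×10⁷ m.
r = 6662 + 7350 = 14012 km = 1.401×10⁷ m.
Semi-major axis a = (r_p + r_a)/2 = 12048 km = 1.205×10⁷ m.
Vis-viva: v² = μ(2/r − 1/a) = 1.590×10¹⁴ × (1.427×10⁻⁷ − 8.300×10⁻⁸) = 9.497×10⁶ m²/s².
v = 3082 m/s = 3.082 km/s.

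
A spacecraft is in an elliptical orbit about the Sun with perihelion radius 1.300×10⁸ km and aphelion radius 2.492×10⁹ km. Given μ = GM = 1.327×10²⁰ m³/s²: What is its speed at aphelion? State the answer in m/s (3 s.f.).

Semi-major axis a = (r_p + r_a)/2 = 1.3110×10⁹ km = 1.311×10¹² m.
Vis-viva: v² = μ(2/r − 1/a) = 1.327×10²⁰ × (8.026×10⁻¹³ − 7.628×10⁻¹³) = 5.280×10⁶ m²/s².
v = 2298 m/s.

v ≈ 2300 m/s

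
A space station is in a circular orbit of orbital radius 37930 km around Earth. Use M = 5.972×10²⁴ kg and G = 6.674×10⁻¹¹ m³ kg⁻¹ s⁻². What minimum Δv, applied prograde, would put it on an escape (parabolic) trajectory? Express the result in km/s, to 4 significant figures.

μ = GM = 6.674×10⁻¹¹ × 5.972×10²⁴ = 3.986×10¹⁴ m³/s².
r = 37930 km = 3.793×10⁷ m.
Circular speed v_c = √(μ/r) = 3242 m/s.
Escape speed v_esc = √(2μ/r) = √2 × v_c = 4584 m/s.
Δv = v_esc − v_c = 1343 m/s = 1.343 km/s.

Δv ≈ 1.343 km/s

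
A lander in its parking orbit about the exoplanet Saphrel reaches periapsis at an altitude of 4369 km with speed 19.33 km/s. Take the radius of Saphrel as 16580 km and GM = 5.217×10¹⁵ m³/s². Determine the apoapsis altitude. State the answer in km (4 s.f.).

r_p = 16580 + 4369 = 20949 km = 2.095×10⁷ m.
Specific energy ε = v²/2 − μ/r = -6.221×10⁷ J/kg, so a = −μ/(2ε) = 4.193×10⁷ m.
The apsides satisfy r_p + r_a = 2a, so the apoapsis radius is 2a − r_p = 6.291×10⁷ m = 62914 km.
Apoapsis altitude = 62914 − 16580 = 46334 km.

apoapsis altitude ≈ 46330 km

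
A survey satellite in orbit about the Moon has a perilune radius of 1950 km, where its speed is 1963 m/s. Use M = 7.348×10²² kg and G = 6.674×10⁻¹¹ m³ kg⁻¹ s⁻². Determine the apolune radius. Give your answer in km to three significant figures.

apolune radius ≈ 6390 km

μ = GM = 6.674×10⁻¹¹ × 7.348×10²² = 4.904×10¹² m³/s².
r_p = 1.950×10⁶ m.
Specific energy ε = v²/2 − μ/r = -5.882×10⁵ J/kg, so a = −μ/(2ε) = 4.169×10⁶ m.
The apsides satisfy r_p + r_a = 2a, so the apolune radius is 2a − r_p = 6.387×10⁶ m = 6387.2 km.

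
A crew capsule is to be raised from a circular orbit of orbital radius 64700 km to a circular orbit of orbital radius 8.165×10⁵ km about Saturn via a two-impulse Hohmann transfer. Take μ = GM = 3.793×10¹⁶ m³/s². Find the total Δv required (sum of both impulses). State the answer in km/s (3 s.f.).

Δv_total ≈ 13.0 km/s

r₁ = 64700 km = 6.470×10⁷ m.
r₂ = 8.165×10⁵ km = 8.165×10⁸ m.
Transfer ellipse a_t = (r₁ + r₂)/2 = 4.406×10⁸ m.
At r₁: circular v_c1 = √(μ/r₁) = 24210 m/s; transfer-perikrone v_p = √[μ(2/r₁ − 1/a_t)] = 32960 m/s.
Δv₁ = v_p − v_c1 = 8748 m/s.
At r₂: circular v_c2 = √(μ/r₂) = 6816 m/s; transfer-apokrone v_a = √[μ(2/r₂ − 1/a_t)] = 2612 m/s.
Δv₂ = v_c2 − v_a = 4204 m/s.
Total Δv = Δv₁ + Δv₂ = 12950 m/s = 12.95 km/s.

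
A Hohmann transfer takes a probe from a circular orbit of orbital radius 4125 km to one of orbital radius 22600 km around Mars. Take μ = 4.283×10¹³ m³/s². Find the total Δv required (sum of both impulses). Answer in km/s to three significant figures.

r₁ = 4125 km = 4.125×10⁶ m.
r₂ = 22600 km = 2.260×10⁷ m.
Transfer ellipse a_t = (r₁ + r₂)/2 = 1.336×10⁷ m.
At r₁: circular v_c1 = √(μ/r₁) = 3222 m/s; transfer-periapsis v_p = √[μ(2/r₁ − 1/a_t)] = 4191 m/s.
Δv₁ = v_p − v_c1 = 968.3 m/s.
At r₂: circular v_c2 = √(μ/r₂) = 1377 m/s; transfer-apoapsis v_a = √[μ(2/r₂ − 1/a_t)] = 764.9 m/s.
Δv₂ = v_c2 − v_a = 611.8 m/s.
Total Δv = Δv₁ + Δv₂ = 1580 m/s = 1.580 km/s.

Δv_total ≈ 1.58 km/s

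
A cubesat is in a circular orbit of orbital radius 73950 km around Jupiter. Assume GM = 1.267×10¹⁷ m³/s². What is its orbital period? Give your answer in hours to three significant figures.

T ≈ 3.12 hours

r = 73950 km = 7.395×10⁷ m.
Kepler's third law: T = 2π√(r³/μ) = 2π√((7.395×10⁷)³ / 1.267×10¹⁷).
r³/μ = 3.192×10⁶ s², so T = 2π × 1.787×10³ = 1.123×10⁴ s.
Converting: 1.123×10⁴ s ÷ 3600 = 3.118 hours.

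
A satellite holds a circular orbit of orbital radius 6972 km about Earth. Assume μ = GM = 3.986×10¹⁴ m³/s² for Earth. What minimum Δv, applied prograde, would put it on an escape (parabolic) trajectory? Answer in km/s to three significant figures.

r = 6972 km = 6.972×10⁶ m.
Circular speed v_c = √(μ/r) = 7561 m/s.
Escape speed v_esc = √(2μ/r) = √2 × v_c = 10690 m/s.
Δv = v_esc − v_c = 3132 m/s = 3.132 km/s.

Δv ≈ 3.13 km/s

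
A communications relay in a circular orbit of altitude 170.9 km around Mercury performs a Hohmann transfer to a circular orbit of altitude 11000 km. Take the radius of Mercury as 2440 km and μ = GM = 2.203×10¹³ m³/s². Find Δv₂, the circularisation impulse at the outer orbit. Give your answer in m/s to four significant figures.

Δv ≈ 550.0 m/s

r₁ = 2440 + 170.9 = 2610.9 km = 2.6109×10⁶ m.
r₂ = 2440 + 11000 = 13440 km = 1.3440×10⁷ m.
Transfer ellipse a_t = (r₁ + r₂)/2 = 8.025×10⁶ m.
At r₁: circular v_c1 = √(μ/r₁) = 2905 m/s; transfer-periherm v_p = √[μ(2/r₁ − 1/a_t)] = 3759 m/s.
At r₂: circular v_c2 = √(μ/r₂) = 1280 m/s; transfer-apoherm v_a = √[μ(2/r₂ − 1/a_t)] = 730.2 m/s.
Δv₂ = v_c2 − v_a = 550.0 m/s.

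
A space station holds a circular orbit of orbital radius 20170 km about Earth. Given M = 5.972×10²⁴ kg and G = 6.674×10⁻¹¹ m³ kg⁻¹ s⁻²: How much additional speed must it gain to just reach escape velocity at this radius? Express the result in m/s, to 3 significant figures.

Δv ≈ 1840 m/s

μ = GM = 6.674×10⁻¹¹ × 5.972×10²⁴ = 3.986×10¹⁴ m³/s².
r = 20170 km = 2.017×10⁷ m.
Circular speed v_c = √(μ/r) = 4445 m/s.
Escape speed v_esc = √(2μ/r) = √2 × v_c = 6287 m/s.
Δv = v_esc − v_c = 1841 m/s.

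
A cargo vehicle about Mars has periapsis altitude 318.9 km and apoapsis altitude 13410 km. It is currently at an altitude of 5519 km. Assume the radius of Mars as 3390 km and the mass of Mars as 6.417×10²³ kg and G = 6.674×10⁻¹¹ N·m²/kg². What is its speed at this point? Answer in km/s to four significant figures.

v ≈ 2.332 km/s

μ = GM = 6.674×10⁻¹¹ × 6.417×10²³ = 4.283×10¹³ m³/s².
r_p = 3390 + 318.9 = 3708.9 km = 3.7089×10⁶ m.
r_a = 3390 + 13410 = 16800 km = 1.6800×10⁷ m.
r = 3390 + 5519 = 8909.0 km = 8.909×10⁶ m.
Semi-major axis a = (r_p + r_a)/2 = 10254 km = 1.025×10⁷ m.
Vis-viva: v² = μ(2/r − 1/a) = 4.283×10¹³ × (2.245×10⁻⁷ − 9.752×10⁻⁸) = 5.438×10⁶ m²/s².
v = 2332 m/s = 2.332 km/s.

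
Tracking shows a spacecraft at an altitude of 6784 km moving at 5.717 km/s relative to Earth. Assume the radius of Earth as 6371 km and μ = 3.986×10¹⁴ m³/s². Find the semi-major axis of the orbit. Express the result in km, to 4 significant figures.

a ≈ 14280 km

r = 6371 + 6784 = 13155 km = 1.316×10⁷ m.
Vis-viva rearranged: 1/a = 2/r − v²/μ = 1.520×10⁻⁷ − 8.200×10⁻⁸ = 7.004×10⁻⁸ m⁻¹.
a = 1.428×10⁷ m = 14278 km.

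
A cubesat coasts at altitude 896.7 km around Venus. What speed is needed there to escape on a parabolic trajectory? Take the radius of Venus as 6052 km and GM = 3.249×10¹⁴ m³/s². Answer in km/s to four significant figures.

v_esc ≈ 9.670 km/s

r = 6052 + 896.7 = 6948.7 km = 6.9487×10⁶ m.
Escape speed v_esc = √(2μ/r) = √(2 × 3.249×10¹⁴ / 6.949×10⁶) = √(9.351×10⁷) = 9670 m/s.
= 9.670 km/s.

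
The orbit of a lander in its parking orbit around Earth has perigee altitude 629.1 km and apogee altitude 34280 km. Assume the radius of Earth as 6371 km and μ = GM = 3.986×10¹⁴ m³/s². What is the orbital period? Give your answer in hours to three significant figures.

T ≈ 10.2 hours

r_p = 6371 + 629.1 = 7000.1 km = 7.0001×10⁶ m.
r_a = 6371 + 34280 = 40651 km = 4.0651×10⁷ m.
Semi-major axis a = (r_p + r_a)/2 = (7000.1 + 40651)/2 = 23826 km = 2.383×10⁷ m.
By Kepler's third law T = 2π√(a³/μ) = 2π × 5.825×10³ = 3.660×10⁴ s.
= 10.17 hours.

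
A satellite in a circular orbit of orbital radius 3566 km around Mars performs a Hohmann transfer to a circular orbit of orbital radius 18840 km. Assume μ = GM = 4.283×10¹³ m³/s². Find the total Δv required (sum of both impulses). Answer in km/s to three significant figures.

r₁ = 3566 km = 3.566×10⁶ m.
r₂ = 18840 km = 1.884×10⁷ m.
Transfer ellipse a_t = (r₁ + r₂)/2 = 1.120×10⁷ m.
At r₁: circular v_c1 = √(μ/r₁) = 3466 m/s; transfer-periapsis v_p = √[μ(2/r₁ − 1/a_t)] = 4494 m/s.
Δv₁ = v_p − v_c1 = 1029 m/s.
At r₂: circular v_c2 = √(μ/r₂) = 1508 m/s; transfer-apoapsis v_a = √[μ(2/r₂ − 1/a_t)] = 850.7 m/s.
Δv₂ = v_c2 − v_a = 657.1 m/s.
Total Δv = Δv₁ + Δv₂ = 1686 m/s = 1.686 km/s.

Δv_total ≈ 1.69 km/s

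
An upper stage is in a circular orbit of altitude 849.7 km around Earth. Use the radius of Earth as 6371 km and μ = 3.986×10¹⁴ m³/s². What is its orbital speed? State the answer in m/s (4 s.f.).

v ≈ 7430 m/s

r = 6371 + 849.7 = 7220.7 km = 7.2207×10⁶ m.
For a circular orbit v = √(μ/r) = √(3.986×10¹⁴ / 7.221×10⁶) = √(5.520×10⁷) = 7430 m/s.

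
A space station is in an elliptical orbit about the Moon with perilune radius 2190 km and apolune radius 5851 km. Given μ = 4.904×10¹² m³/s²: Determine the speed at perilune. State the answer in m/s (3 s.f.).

v ≈ 1810 m/s

Semi-major axis a = (r_p + r_a)/2 = 4020.5 km = 4.020×10⁶ m.
Vis-viva: v² = μ(2/r − 1/a) = 4.904×10¹² × (9.132×10⁻⁷ − 2.487×10⁻⁷) = 3.259×10⁶ m²/s².
v = 1805 m/s.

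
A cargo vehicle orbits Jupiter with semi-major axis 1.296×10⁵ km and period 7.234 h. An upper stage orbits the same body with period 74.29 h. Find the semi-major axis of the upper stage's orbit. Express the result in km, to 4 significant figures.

a₂ ≈ 6.123×10⁵ km

Kepler's third law: a³ ∝ T², so a₂ = a₁ (T₂/T₁)^(2/3).
T₂/T₁ = 10.27, (T₂/T₁)^(2/3) = 4.725.
a₂ = 1.296×10⁵ × 4.725 = 6.123×10⁵ km.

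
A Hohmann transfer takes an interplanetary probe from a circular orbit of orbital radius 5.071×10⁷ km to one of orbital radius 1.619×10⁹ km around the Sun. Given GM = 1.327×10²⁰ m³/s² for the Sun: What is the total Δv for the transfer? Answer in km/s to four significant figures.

Δv_total ≈ 26.90 km/s

r₁ = 5.071×10⁷ km = 5.071×10¹⁰ m.
r₂ = 1.619×10⁹ km = 1.619×10¹² m.
Transfer ellipse a_t = (r₁ + r₂)/2 = 8.349×10¹¹ m.
At r₁: circular v_c1 = √(μ/r₁) = 51160 m/s; transfer-perihelion v_p = √[μ(2/r₁ − 1/a_t)] = 71240 m/s.
Δv₁ = v_p − v_c1 = 20080 m/s.
At r₂: circular v_c2 = √(μ/r₂) = 9053 m/s; transfer-aphelion v_a = √[μ(2/r₂ − 1/a_t)] = 2231 m/s.
Δv₂ = v_c2 − v_a = 6822 m/s.
Total Δv = Δv₁ + Δv₂ = 26900 m/s = 26.90 km/s.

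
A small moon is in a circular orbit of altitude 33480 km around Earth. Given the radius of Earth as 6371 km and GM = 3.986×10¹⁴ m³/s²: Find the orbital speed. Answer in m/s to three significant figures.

v ≈ 3160 m/s

r = 6371 + 33480 = 39851 km = 3.9851×10⁷ m.
For a circular orbit v = √(μ/r) = √(3.986×10¹⁴ / 3.985×10⁷) = √(1.000×10⁷) = 3163 m/s.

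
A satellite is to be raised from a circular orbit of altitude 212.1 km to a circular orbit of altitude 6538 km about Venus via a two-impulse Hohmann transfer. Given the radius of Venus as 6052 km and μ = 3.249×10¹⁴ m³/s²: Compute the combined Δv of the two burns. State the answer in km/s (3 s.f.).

Δv_total ≈ 2.06 km/s

r₁ = 6052 + 212.1 = 6264.1 km = 6.2641×10⁶ m.
r₂ = 6052 + 6538 = 12590 km = 1.2590×10⁷ m.
Transfer ellipse a_t = (r₁ + r₂)/2 = 9.427×10⁶ m.
At r₁: circular v_c1 = √(μ/r₁) = 7202 m/s; transfer-periapsis v_p = √[μ(2/r₁ − 1/a_t)] = 8323 m/s.
Δv₁ = v_p − v_c1 = 1121 m/s.
At r₂: circular v_c2 = √(μ/r₂) = 5080 m/s; transfer-apoapsis v_a = √[μ(2/r₂ − 1/a_t)] = 4141 m/s.
Δv₂ = v_c2 − v_a = 939.0 m/s.
Total Δv = Δv₁ + Δv₂ = 2060 m/s = 2.060 km/s.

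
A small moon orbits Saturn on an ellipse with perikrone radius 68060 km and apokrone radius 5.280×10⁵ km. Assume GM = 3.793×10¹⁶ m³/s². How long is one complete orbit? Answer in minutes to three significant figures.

T ≈ 2770 minutes

Semi-major axis a = (r_p + r_a)/2 = (68060 + 5.2800×10⁵)/2 = 2.9803×10⁵ km = 2.980×10⁸ m.
By Kepler's third law T = 2π√(a³/μ) = 2π × 2.642×10⁴ = 1.660×10⁵ s.
= 2766 minutes.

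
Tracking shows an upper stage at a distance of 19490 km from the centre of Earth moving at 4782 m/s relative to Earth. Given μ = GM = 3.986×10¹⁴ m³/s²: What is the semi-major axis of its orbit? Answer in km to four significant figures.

a ≈ 22100 km

r = 1.949×10⁷ m.
Vis-viva rearranged: 1/a = 2/r − v²/μ = 1.026×10⁻⁷ − 5.737×10⁻⁸ = 4.525×10⁻⁸ m⁻¹.
a = 2.210×10⁷ m = 22101 km.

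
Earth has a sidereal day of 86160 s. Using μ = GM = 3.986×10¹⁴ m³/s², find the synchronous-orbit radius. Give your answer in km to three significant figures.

r_sync ≈ 42200 km

A synchronous orbit has period T, so by Kepler's third law a = (μT²/4π²)^(1/3).
μT²/4π² = 3.986×10¹⁴ × (8.616×10⁴)² / 39.48 = 7.495×10²² m³.
a = 4.216×10⁷ m = 42163 km.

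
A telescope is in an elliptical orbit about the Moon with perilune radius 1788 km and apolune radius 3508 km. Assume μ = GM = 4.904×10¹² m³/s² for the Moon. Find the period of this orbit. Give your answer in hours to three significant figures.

Semi-major axis a = (r_p + r_a)/2 = (1788.0 + 3508.0)/2 = 2648.0 km = 2.648×10⁶ m.
By Kepler's third law T = 2π√(a³/μ) = 2π × 1.946×10³ = 1.223×10⁴ s.
= 3.396 hours.

T ≈ 3.40 hours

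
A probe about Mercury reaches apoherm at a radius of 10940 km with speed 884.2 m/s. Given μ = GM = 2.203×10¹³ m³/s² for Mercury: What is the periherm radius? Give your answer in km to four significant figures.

periherm radius ≈ 2635 km

r_a = 1.094×10⁷ m.
Specific energy ε = v²/2 − μ/r = -1.623×10⁶ J/kg, so a = −μ/(2ε) = 6.788×10⁶ m.
The apsides satisfy r_p + r_a = 2a, so the periherm radius is 2a − r_a = 2.635×10⁶ m = 2635.2 km.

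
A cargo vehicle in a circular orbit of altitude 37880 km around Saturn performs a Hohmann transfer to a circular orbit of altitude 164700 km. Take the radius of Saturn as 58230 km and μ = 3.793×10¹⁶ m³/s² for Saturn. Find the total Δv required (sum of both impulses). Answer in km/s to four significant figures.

Δv_total ≈ 6.538 km/s

r₁ = 58230 + 37880 = 96110 km = 9.6110×10⁷ m.
r₂ = 58230 + 164700 = 222930 km = 2.2293×10⁸ m.
Transfer ellipse a_t = (r₁ + r₂)/2 = 1.595×10⁸ m.
At r₁: circular v_c1 = √(μ/r₁) = 19870 m/s; transfer-perikrone v_p = √[μ(2/r₁ − 1/a_t)] = 23480 m/s.
Δv₁ = v_p − v_c1 = 3619 m/s.
At r₂: circular v_c2 = √(μ/r₂) = 13040 m/s; transfer-apokrone v_a = √[μ(2/r₂ − 1/a_t)] = 10120 m/s.
Δv₂ = v_c2 − v_a = 2919 m/s.
Total Δv = Δv₁ + Δv₂ = 6538 m/s = 6.538 km/s.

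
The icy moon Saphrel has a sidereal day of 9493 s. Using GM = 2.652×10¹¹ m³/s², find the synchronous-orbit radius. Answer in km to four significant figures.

r_sync ≈ 845.9 km

A synchronous orbit has period T, so by Kepler's third law a = (μT²/4π²)^(1/3).
μT²/4π² = 2.652×10¹¹ × (9.493×10³)² / 39.48 = 6.054×10¹⁷ m³.
a = 8.459×10⁵ m = 845.94 km.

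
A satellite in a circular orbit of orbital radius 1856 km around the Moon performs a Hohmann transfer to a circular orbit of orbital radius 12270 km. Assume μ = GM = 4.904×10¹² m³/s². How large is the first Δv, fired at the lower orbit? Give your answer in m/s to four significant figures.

Δv ≈ 517.0 m/s

r₁ = 1856 km = 1.856×10⁶ m.
r₂ = 12270 km = 1.227×10⁷ m.
Transfer ellipse a_t = (r₁ + r₂)/2 = 7.063×10⁶ m.
At r₁: circular v_c1 = √(μ/r₁) = 1625 m/s; transfer-perilune v_p = √[μ(2/r₁ − 1/a_t)] = 2142 m/s.
Δv₁ = v_p − v_c1 = 517.0 m/s.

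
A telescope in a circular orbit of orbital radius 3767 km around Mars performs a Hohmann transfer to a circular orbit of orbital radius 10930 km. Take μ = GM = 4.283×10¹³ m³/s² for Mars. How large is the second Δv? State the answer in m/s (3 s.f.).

r₁ = 3767 km = 3.767×10⁶ m.
r₂ = 10930 km = 1.093×10⁷ m.
Transfer ellipse a_t = (r₁ + r₂)/2 = 7.348×10⁶ m.
At r₁: circular v_c1 = √(μ/r₁) = 3372 m/s; transfer-periapsis v_p = √[μ(2/r₁ − 1/a_t)] = 4112 m/s.
At r₂: circular v_c2 = √(μ/r₂) = 1980 m/s; transfer-apoapsis v_a = √[μ(2/r₂ − 1/a_t)] = 1417 m/s.
Δv₂ = v_c2 − v_a = 562.2 m/s.

Δv ≈ 562 m/s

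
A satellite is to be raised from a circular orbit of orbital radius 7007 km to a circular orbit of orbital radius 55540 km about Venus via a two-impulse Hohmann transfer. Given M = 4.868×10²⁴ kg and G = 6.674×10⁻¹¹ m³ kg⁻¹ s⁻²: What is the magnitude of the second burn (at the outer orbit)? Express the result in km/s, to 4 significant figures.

Δv ≈ 1.274 km/s

μ = GM = 6.674×10⁻¹¹ × 4.868×10²⁴ = 3.249×10¹⁴ m³/s².
r₁ = 7007 km = 7.007×10⁶ m.
r₂ = 55540 km = 5.554×10⁷ m.
Transfer ellipse a_t = (r₁ + r₂)/2 = 3.127×10⁷ m.
At r₁: circular v_c1 = √(μ/r₁) = 6809 m/s; transfer-periapsis v_p = √[μ(2/r₁ − 1/a_t)] = 9074 m/s.
At r₂: circular v_c2 = √(μ/r₂) = 2419 m/s; transfer-apoapsis v_a = √[μ(2/r₂ − 1/a_t)] = 1145 m/s.
Δv₂ = v_c2 − v_a = 1274 m/s.
= 1.274 km/s.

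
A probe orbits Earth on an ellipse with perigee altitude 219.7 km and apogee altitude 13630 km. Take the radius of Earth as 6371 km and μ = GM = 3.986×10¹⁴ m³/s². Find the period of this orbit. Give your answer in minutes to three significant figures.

T ≈ 254 minutes

r_p = 6371 + 219.7 = 6590.7 km = 6.5907×10⁶ m.
r_a = 6371 + 13630 = 20001 km = 2.0001×10⁷ m.
Semi-major axis a = (r_p + r_a)/2 = (6590.7 + 20001)/2 = 13296 km = 1.330×10⁷ m.
By Kepler's third law T = 2π√(a³/μ) = 2π × 2.428×10³ = 1.526×10⁴ s.
= 254.3 minutes.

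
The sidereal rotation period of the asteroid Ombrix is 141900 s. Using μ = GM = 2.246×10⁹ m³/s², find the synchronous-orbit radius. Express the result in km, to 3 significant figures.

r_sync ≈ 1050 km

A synchronous orbit has period T, so by Kepler's third law a = (μT²/4π²)^(1/3).
μT²/4π² = 2.246×10⁹ × (1.419×10⁵)² / 39.48 = 1.146×10¹⁸ m³.
a = 1.046×10⁶ m = 1046.3 km.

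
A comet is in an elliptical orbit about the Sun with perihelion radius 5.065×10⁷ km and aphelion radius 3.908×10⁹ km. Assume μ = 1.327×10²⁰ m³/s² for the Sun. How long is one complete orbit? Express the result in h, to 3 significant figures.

Semi-major axis a = (r_p + r_a)/2 = (5.0650×10⁷ + 3.9080×10⁹)/2 = 1.9793×10⁹ km = 1.979×10¹² m.
By Kepler's third law T = 2π√(a³/μ) = 2π × 2.417×10⁸ = 1.519×10⁹ s.
= 4.219×10⁵ h.

T ≈ 422000 h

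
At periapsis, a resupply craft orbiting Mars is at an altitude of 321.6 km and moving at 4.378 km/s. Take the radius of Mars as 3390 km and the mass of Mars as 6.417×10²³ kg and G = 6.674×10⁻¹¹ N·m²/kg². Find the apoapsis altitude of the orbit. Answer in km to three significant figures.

μ = GM = 6.674×10⁻¹¹ × 6.417×10²³ = 4.283×10¹³ m³/s².
r_p = 3390 + 321.6 = 3711.6 km = 3.712×10⁶ m.
Specific energy ε = v²/2 − μ/r = -1.955×10⁶ J/kg, so a = −μ/(2ε) = 1.095×10⁷ m.
The apsides satisfy r_p + r_a = 2a, so the apoapsis radius is 2a − r_p = 1.819×10⁷ m = 18192 km.
Apoapsis altitude = 18192 − 3390 = 14802 km.

apoapsis altitude ≈ 14800 km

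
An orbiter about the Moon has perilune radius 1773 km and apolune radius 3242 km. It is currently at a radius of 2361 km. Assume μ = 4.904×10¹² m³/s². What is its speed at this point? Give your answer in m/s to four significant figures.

Semi-major axis a = (r_p + r_a)/2 = 2507.5 km = 2.508×10⁶ m.
Vis-viva: v² = μ(2/r − 1/a) = 4.904×10¹² × (8.471×10⁻⁷ − 3.988×10⁻⁷) = 2.198×10⁶ m²/s².
v = 1483 m/s.

v ≈ 1483 m/s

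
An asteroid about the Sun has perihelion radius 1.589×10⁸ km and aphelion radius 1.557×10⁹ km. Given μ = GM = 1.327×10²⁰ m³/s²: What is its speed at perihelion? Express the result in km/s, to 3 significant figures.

v ≈ 38.9 km/s

Semi-major axis a = (r_p + r_a)/2 = 8.5795×10⁸ km = 8.580×10¹¹ m.
Vis-viva: v² = μ(2/r − 1/a) = 1.327×10²⁰ × (1.259×10⁻¹¹ − 1.166×10⁻¹²) = 1.516×10⁹ m²/s².
v = 38930 m/s = 38.93 km/s.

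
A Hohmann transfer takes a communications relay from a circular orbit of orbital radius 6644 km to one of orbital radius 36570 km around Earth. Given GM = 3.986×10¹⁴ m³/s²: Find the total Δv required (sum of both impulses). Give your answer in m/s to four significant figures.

Δv_total ≈ 3802 m/s

r₁ = 6644 km = 6.644×10⁶ m.
r₂ = 36570 km = 3.657×10⁷ m.
Transfer ellipse a_t = (r₁ + r₂)/2 = 2.161×10⁷ m.
At r₁: circular v_c1 = √(μ/r₁) = 7746 m/s; transfer-perigee v_p = √[μ(2/r₁ − 1/a_t)] = 10080 m/s.
Δv₁ = v_p − v_c1 = 2331 m/s.
At r₂: circular v_c2 = √(μ/r₂) = 3301 m/s; transfer-apogee v_a = √[μ(2/r₂ − 1/a_t)] = 1831 m/s.
Δv₂ = v_c2 − v_a = 1471 m/s.
Total Δv = Δv₁ + Δv₂ = 3802 m/s.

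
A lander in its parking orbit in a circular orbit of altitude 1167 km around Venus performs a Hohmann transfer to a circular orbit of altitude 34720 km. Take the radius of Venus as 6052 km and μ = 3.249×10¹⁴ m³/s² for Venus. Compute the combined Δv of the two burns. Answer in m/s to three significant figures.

r₁ = 6052 + 1167 = 7219.0 km = 7.2190×10⁶ m.
r₂ = 6052 + 34720 = 40772 km = 4.0772×10⁷ m.
Transfer ellipse a_t = (r₁ + r₂)/2 = 2.400×10⁷ m.
At r₁: circular v_c1 = √(μ/r₁) = 6709 m/s; transfer-periapsis v_p = √[μ(2/r₁ − 1/a_t)] = 8745 m/s.
Δv₁ = v_p − v_c1 = 2036 m/s.
At r₂: circular v_c2 = √(μ/r₂) = 2823 m/s; transfer-apoapsis v_a = √[μ(2/r₂ − 1/a_t)] = 1548 m/s.
Δv₂ = v_c2 − v_a = 1275 m/s.
Total Δv = Δv₁ + Δv₂ = 3311 m/s.

Δv_total ≈ 3310 m/s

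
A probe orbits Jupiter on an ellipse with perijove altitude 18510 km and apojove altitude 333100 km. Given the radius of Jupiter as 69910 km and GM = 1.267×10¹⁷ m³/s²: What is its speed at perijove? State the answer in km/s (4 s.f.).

v ≈ 48.48 km/s

r_p = 69910 + 18510 = 88420 km = 8.8420×10⁷ m.
r_a = 69910 + 333100 = 403010 km = 4.0301×10⁸ m.
Semi-major axis a = (r_p + r_a)/2 = 2.4572×10⁵ km = 2.457×10⁸ m.
Vis-viva: v² = μ(2/r − 1/a) = 1.267×10¹⁷ × (2.262×10⁻⁸ − 4.070×10⁻⁹) = 2.350×10⁹ m²/s².
v = 48480 m/s = 48.48 km/s.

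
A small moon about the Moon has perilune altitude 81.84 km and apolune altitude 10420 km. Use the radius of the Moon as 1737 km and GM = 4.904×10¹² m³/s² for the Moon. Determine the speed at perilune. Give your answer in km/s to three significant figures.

v ≈ 2.17 km/s

r_p = 1737 + 81.84 = 1818.8 km = 1.8188×10⁶ m.
r_a = 1737 + 10420 = 12157 km = 1.2157×10⁷ m.
Semi-major axis a = (r_p + r_a)/2 = 6987.9 km = 6.988×10⁶ m.
Vis-viva: v² = μ(2/r − 1/a) = 4.904×10¹² × (1.100×10⁻⁶ − 1.431×10⁻⁷) = 4.691×10⁶ m²/s².
v = 2166 m/s = 2.166 km/s.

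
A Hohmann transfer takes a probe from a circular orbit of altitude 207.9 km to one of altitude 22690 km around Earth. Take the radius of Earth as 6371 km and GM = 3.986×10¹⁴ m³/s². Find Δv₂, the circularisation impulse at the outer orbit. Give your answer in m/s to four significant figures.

r₁ = 6371 + 207.9 = 6578.9 km = 6.5789×10⁶ m.
r₂ = 6371 + 22690 = 29061 km = 2.9061×10⁷ m.
Transfer ellipse a_t = (r₁ + r₂)/2 = 1.782×10⁷ m.
At r₁: circular v_c1 = √(μ/r₁) = 7784 m/s; transfer-perigee v_p = √[μ(2/r₁ − 1/a_t)] = 9940 m/s.
At r₂: circular v_c2 = √(μ/r₂) = 3704 m/s; transfer-apogee v_a = √[μ(2/r₂ − 1/a_t)] = 2250 m/s.
Δv₂ = v_c2 − v_a = 1453 m/s.

Δv ≈ 1453 m/s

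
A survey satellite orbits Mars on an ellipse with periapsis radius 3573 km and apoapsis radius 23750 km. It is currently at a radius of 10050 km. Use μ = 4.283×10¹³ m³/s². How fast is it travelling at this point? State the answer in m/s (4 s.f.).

v ≈ 2321 m/s

Semi-major axis a = (r_p + r_a)/2 = 13662 km = 1.366×10⁷ m.
Vis-viva: v² = μ(2/r − 1/a) = 4.283×10¹³ × (1.990×10⁻⁷ − 7.320×10⁻⁸) = 5.388×10⁶ m²/s².
v = 2321 m/s.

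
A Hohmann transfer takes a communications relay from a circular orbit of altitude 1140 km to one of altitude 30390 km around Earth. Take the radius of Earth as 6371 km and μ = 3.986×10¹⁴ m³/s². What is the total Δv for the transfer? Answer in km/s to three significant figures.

Δv_total ≈ 3.48 km/s

r₁ = 6371 + 1140 = 7511.0 km = 7.5110×10⁶ m.
r₂ = 6371 + 30390 = 36761 km = 3.6761×10⁷ m.
Transfer ellipse a_t = (r₁ + r₂)/2 = 2.214×10⁷ m.
At r₁: circular v_c1 = √(μ/r₁) = 7285 m/s; transfer-perigee v_p = √[μ(2/r₁ − 1/a_t)] = 9388 m/s.
Δv₁ = v_p − v_c1 = 2103 m/s.
At r₂: circular v_c2 = √(μ/r₂) = 3293 m/s; transfer-apogee v_a = √[μ(2/r₂ − 1/a_t)] = 1918 m/s.
Δv₂ = v_c2 − v_a = 1375 m/s.
Total Δv = Δv₁ + Δv₂ = 3478 m/s = 3.478 km/s.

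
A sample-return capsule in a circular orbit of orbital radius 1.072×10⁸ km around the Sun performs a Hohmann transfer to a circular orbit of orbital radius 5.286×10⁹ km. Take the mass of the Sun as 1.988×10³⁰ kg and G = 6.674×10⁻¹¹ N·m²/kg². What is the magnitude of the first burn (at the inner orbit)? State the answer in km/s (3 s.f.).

μ = GM = 6.674×10⁻¹¹ × 1.988×10³⁰ = 1.327×10²⁰ m³/s².
r₁ = 1.072×10⁸ km = 1.072×10¹¹ m.
r₂ = 5.286×10⁹ km = 5.286×10¹² m.
Transfer ellipse a_t = (r₁ + r₂)/2 = 2.697×10¹² m.
At r₁: circular v_c1 = √(μ/r₁) = 35180 m/s; transfer-perihelion v_p = √[μ(2/r₁ − 1/a_t)] = 49260 m/s.
Δv₁ = v_p − v_c1 = 14080 m/s.
= 14.08 km/s.

Δv ≈ 14.1 km/s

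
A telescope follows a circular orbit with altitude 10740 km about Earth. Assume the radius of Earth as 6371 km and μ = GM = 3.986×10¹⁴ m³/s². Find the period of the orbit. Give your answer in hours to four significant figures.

T ≈ 6.188 hours

r = 6371 + 10740 = 17111 km = 1.7111×10⁷ m.
Kepler's third law: T = 2π√(r³/μ) = 2π√((1.711×10⁷)³ / 3.986×10¹⁴).
r³/μ = 1.257×10⁷ s², so T = 2π × 3.545×10³ = 2.228×10⁴ s.
Converting: 2.228×10⁴ s ÷ 3600 = 6.188 hours.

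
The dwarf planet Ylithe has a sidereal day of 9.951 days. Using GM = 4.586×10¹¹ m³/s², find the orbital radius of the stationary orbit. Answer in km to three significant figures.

T = 9.951 days = 8.598×10⁵ s.
A synchronous orbit has period T, so by Kepler's third law a = (μT²/4π²)^(1/3).
μT²/4π² = 4.586×10¹¹ × (8.598×10⁵)² / 39.48 = 8.587×10²¹ m³.
a = 2.048×10⁷ m = 20478 km.

r_sync ≈ 20500 km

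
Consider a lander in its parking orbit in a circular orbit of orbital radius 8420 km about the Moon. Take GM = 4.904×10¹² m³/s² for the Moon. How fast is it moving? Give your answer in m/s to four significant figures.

r = 8420 km = 8.420×10⁶ m.
For a circular orbit v = √(μ/r) = √(4.904×10¹² / 8.420×10⁶) = √(5.824×10⁵) = 763.2 m/s.

v ≈ 763.2 m/s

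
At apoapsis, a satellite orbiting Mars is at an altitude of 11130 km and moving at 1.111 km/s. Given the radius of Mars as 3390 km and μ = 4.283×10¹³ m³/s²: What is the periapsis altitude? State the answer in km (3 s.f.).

periapsis altitude ≈ 452 km

r_a = 3390 + 11130 = 14520 km = 1.452×10⁷ m.
Specific energy ε = v²/2 − μ/r = -2.333×10⁶ J/kg, so a = −μ/(2ε) = 9.181×10⁶ m.
The apsides satisfy r_p + r_a = 2a, so the periapsis radius is 2a − r_a = 3.842×10⁶ m = 3841.8 km.
Periapsis altitude = 3841.8 − 3390 = 451.77 km.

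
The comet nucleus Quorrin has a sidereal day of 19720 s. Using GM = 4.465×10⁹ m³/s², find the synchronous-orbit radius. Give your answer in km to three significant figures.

A synchronous orbit has period T, so by Kepler's third law a = (μT²/4π²)^(1/3).
μT²/4π² = 4.465×10⁹ × (1.972×10⁴)² / 39.48 = 4.398×10¹⁶ m³.
a = 3.530×10⁵ m = 352.99 km.

r_sync ≈ 353 km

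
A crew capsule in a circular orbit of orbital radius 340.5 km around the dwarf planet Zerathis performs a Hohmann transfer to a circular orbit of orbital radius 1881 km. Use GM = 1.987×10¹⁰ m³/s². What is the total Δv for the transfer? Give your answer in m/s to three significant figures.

r₁ = 340.5 km = 3.405×10⁵ m.
r₂ = 1881 km = 1.881×10⁶ m.
Transfer ellipse a_t = (r₁ + r₂)/2 = 1.111×10⁶ m.
At r₁: circular v_c1 = √(μ/r₁) = 241.6 m/s; transfer-periapsis v_p = √[μ(2/r₁ − 1/a_t)] = 314.4 m/s.
Δv₁ = v_p − v_c1 = 72.79 m/s.
At r₂: circular v_c2 = √(μ/r₂) = 102.8 m/s; transfer-apoapsis v_a = √[μ(2/r₂ − 1/a_t)] = 56.91 m/s.
Δv₂ = v_c2 − v_a = 45.87 m/s.
Total Δv = Δv₁ + Δv₂ = 118.7 m/s.

Δv_total ≈ 119 m/s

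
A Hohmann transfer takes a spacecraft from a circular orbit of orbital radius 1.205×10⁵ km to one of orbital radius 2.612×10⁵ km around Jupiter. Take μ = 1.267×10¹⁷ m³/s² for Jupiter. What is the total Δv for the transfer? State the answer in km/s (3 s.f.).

Δv_total ≈ 10.0 km/s

r₁ = 1.205×10⁵ km = 1.205×10⁸ m.
r₂ = 2.612×10⁵ km = 2.612×10⁸ m.
Transfer ellipse a_t = (r₁ + r₂)/2 = 1.908×10⁸ m.
At r₁: circular v_c1 = √(μ/r₁) = 32430 m/s; transfer-perijove v_p = √[μ(2/r₁ − 1/a_t)] = 37930 m/s.
Δv₁ = v_p − v_c1 = 5508 m/s.
At r₂: circular v_c2 = √(μ/r₂) = 22020 m/s; transfer-apojove v_a = √[μ(2/r₂ − 1/a_t)] = 17500 m/s.
Δv₂ = v_c2 − v_a = 4524 m/s.
Total Δv = Δv₁ + Δv₂ = 10030 m/s = 10.03 km/s.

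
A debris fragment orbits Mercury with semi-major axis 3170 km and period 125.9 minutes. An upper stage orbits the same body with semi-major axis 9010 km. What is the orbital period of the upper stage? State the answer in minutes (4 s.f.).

Kepler's third law: T² ∝ a³, so T₂ = T₁ (a₂/a₁)^(3/2).
a₂/a₁ = 2.842, (a₂/a₁)^(3/2) = 4.792.
T₂ = 125.9 × 4.792 = 603.3 minutes.

T₂ ≈ 603.3 minutes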